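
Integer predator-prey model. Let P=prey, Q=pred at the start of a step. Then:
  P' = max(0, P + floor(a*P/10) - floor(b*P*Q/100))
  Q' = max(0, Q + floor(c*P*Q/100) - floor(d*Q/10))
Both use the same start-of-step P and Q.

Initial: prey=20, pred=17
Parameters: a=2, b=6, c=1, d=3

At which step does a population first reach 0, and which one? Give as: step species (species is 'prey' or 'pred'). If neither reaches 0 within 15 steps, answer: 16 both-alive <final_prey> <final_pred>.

Step 1: prey: 20+4-20=4; pred: 17+3-5=15
Step 2: prey: 4+0-3=1; pred: 15+0-4=11
Step 3: prey: 1+0-0=1; pred: 11+0-3=8
Step 4: prey: 1+0-0=1; pred: 8+0-2=6
Step 5: prey: 1+0-0=1; pred: 6+0-1=5
Step 6: prey: 1+0-0=1; pred: 5+0-1=4
Step 7: prey: 1+0-0=1; pred: 4+0-1=3
Step 8: prey: 1+0-0=1; pred: 3+0-0=3
Steps 9-15: state stable at prey=1, pred=3 (no change)
No extinction within 15 steps

Answer: 16 both-alive 1 3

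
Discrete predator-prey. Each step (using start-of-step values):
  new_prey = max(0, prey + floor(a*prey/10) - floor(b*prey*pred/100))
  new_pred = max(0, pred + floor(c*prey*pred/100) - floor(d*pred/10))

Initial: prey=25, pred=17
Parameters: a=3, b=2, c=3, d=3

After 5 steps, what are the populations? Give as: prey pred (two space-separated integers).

Answer: 2 41

Derivation:
Step 1: prey: 25+7-8=24; pred: 17+12-5=24
Step 2: prey: 24+7-11=20; pred: 24+17-7=34
Step 3: prey: 20+6-13=13; pred: 34+20-10=44
Step 4: prey: 13+3-11=5; pred: 44+17-13=48
Step 5: prey: 5+1-4=2; pred: 48+7-14=41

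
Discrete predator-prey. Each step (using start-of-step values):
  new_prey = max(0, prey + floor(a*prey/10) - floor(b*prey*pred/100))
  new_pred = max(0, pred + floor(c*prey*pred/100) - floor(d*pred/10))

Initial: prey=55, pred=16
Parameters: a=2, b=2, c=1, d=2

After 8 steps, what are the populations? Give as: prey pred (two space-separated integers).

Answer: 2 20

Derivation:
Step 1: prey: 55+11-17=49; pred: 16+8-3=21
Step 2: prey: 49+9-20=38; pred: 21+10-4=27
Step 3: prey: 38+7-20=25; pred: 27+10-5=32
Step 4: prey: 25+5-16=14; pred: 32+8-6=34
Step 5: prey: 14+2-9=7; pred: 34+4-6=32
Step 6: prey: 7+1-4=4; pred: 32+2-6=28
Step 7: prey: 4+0-2=2; pred: 28+1-5=24
Step 8: prey: 2+0-0=2; pred: 24+0-4=20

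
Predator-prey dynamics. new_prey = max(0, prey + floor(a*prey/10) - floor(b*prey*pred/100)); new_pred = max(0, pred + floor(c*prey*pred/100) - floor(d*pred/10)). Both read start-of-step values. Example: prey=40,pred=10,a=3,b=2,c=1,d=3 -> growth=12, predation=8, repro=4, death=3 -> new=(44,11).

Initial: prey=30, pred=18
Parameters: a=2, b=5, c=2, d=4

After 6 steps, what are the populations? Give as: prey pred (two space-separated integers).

Answer: 1 3

Derivation:
Step 1: prey: 30+6-27=9; pred: 18+10-7=21
Step 2: prey: 9+1-9=1; pred: 21+3-8=16
Step 3: prey: 1+0-0=1; pred: 16+0-6=10
Step 4: prey: 1+0-0=1; pred: 10+0-4=6
Step 5: prey: 1+0-0=1; pred: 6+0-2=4
Step 6: prey: 1+0-0=1; pred: 4+0-1=3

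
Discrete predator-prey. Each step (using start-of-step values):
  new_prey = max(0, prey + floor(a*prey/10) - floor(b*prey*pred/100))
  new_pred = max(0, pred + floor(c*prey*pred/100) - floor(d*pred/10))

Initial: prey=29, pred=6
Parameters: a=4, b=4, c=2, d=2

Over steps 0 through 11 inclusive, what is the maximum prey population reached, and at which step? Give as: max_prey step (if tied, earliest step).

Step 1: prey: 29+11-6=34; pred: 6+3-1=8
Step 2: prey: 34+13-10=37; pred: 8+5-1=12
Step 3: prey: 37+14-17=34; pred: 12+8-2=18
Step 4: prey: 34+13-24=23; pred: 18+12-3=27
Step 5: prey: 23+9-24=8; pred: 27+12-5=34
Step 6: prey: 8+3-10=1; pred: 34+5-6=33
Step 7: prey: 1+0-1=0; pred: 33+0-6=27
Step 8: prey: 0+0-0=0; pred: 27+0-5=22
Step 9: prey: 0+0-0=0; pred: 22+0-4=18
Step 10: prey: 0+0-0=0; pred: 18+0-3=15
Step 11: prey: 0+0-0=0; pred: 15+0-3=12
Max prey = 37 at step 2

Answer: 37 2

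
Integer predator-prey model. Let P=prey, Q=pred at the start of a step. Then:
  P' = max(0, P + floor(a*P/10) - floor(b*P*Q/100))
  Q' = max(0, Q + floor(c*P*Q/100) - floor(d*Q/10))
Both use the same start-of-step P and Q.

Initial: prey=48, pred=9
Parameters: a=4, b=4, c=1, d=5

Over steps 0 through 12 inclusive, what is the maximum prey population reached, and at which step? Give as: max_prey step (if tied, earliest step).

Step 1: prey: 48+19-17=50; pred: 9+4-4=9
Step 2: prey: 50+20-18=52; pred: 9+4-4=9
Step 3: prey: 52+20-18=54; pred: 9+4-4=9
Step 4: prey: 54+21-19=56; pred: 9+4-4=9
Step 5: prey: 56+22-20=58; pred: 9+5-4=10
Step 6: prey: 58+23-23=58; pred: 10+5-5=10
Step 7: prey: 58+23-23=58; pred: 10+5-5=10
Step 8: prey: 58+23-23=58; pred: 10+5-5=10
Step 9: prey: 58+23-23=58; pred: 10+5-5=10
Step 10: prey: 58+23-23=58; pred: 10+5-5=10
Step 11: prey: 58+23-23=58; pred: 10+5-5=10
Step 12: prey: 58+23-23=58; pred: 10+5-5=10
Max prey = 58 at step 5

Answer: 58 5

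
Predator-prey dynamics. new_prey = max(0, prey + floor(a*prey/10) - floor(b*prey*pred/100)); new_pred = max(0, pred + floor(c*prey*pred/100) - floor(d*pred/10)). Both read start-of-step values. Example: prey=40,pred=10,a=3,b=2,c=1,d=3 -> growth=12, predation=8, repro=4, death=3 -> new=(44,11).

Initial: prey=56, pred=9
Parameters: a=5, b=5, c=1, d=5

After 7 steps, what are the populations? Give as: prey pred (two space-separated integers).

Step 1: prey: 56+28-25=59; pred: 9+5-4=10
Step 2: prey: 59+29-29=59; pred: 10+5-5=10
Step 3: prey: 59+29-29=59; pred: 10+5-5=10
Step 4: prey: 59+29-29=59; pred: 10+5-5=10
Step 5: prey: 59+29-29=59; pred: 10+5-5=10
Step 6: prey: 59+29-29=59; pred: 10+5-5=10
Step 7: prey: 59+29-29=59; pred: 10+5-5=10

Answer: 59 10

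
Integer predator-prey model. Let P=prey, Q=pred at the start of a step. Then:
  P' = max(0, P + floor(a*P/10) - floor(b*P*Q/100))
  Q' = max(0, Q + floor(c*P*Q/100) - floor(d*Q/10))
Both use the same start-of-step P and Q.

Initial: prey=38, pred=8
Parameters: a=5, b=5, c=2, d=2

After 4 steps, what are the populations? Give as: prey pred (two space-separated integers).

Answer: 0 36

Derivation:
Step 1: prey: 38+19-15=42; pred: 8+6-1=13
Step 2: prey: 42+21-27=36; pred: 13+10-2=21
Step 3: prey: 36+18-37=17; pred: 21+15-4=32
Step 4: prey: 17+8-27=0; pred: 32+10-6=36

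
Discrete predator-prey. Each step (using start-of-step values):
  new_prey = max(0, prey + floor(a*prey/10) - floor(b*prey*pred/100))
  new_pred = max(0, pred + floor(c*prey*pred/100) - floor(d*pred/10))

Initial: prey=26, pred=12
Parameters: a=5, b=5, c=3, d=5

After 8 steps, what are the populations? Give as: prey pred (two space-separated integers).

Step 1: prey: 26+13-15=24; pred: 12+9-6=15
Step 2: prey: 24+12-18=18; pred: 15+10-7=18
Step 3: prey: 18+9-16=11; pred: 18+9-9=18
Step 4: prey: 11+5-9=7; pred: 18+5-9=14
Step 5: prey: 7+3-4=6; pred: 14+2-7=9
Step 6: prey: 6+3-2=7; pred: 9+1-4=6
Step 7: prey: 7+3-2=8; pred: 6+1-3=4
Step 8: prey: 8+4-1=11; pred: 4+0-2=2

Answer: 11 2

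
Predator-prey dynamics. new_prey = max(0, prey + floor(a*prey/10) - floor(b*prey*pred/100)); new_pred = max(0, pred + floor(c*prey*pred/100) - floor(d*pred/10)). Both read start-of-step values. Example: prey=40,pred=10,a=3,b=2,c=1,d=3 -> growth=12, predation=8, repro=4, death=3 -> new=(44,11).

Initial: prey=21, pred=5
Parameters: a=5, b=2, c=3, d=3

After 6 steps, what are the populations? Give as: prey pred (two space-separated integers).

Step 1: prey: 21+10-2=29; pred: 5+3-1=7
Step 2: prey: 29+14-4=39; pred: 7+6-2=11
Step 3: prey: 39+19-8=50; pred: 11+12-3=20
Step 4: prey: 50+25-20=55; pred: 20+30-6=44
Step 5: prey: 55+27-48=34; pred: 44+72-13=103
Step 6: prey: 34+17-70=0; pred: 103+105-30=178

Answer: 0 178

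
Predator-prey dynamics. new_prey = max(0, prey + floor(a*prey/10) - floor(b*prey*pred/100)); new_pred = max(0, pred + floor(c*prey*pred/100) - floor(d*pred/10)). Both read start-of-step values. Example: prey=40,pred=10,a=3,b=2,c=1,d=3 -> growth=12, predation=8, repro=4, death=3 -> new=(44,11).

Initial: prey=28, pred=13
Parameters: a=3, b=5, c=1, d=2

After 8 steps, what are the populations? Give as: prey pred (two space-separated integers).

Step 1: prey: 28+8-18=18; pred: 13+3-2=14
Step 2: prey: 18+5-12=11; pred: 14+2-2=14
Step 3: prey: 11+3-7=7; pred: 14+1-2=13
Step 4: prey: 7+2-4=5; pred: 13+0-2=11
Step 5: prey: 5+1-2=4; pred: 11+0-2=9
Step 6: prey: 4+1-1=4; pred: 9+0-1=8
Step 7: prey: 4+1-1=4; pred: 8+0-1=7
Step 8: prey: 4+1-1=4; pred: 7+0-1=6

Answer: 4 6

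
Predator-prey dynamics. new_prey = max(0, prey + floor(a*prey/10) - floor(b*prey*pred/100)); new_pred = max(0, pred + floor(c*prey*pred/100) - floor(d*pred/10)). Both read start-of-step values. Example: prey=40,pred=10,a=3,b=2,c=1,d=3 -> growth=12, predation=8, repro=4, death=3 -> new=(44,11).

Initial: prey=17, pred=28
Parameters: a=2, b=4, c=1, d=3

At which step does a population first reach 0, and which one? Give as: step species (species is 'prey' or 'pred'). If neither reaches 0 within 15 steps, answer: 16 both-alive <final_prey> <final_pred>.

Answer: 16 both-alive 1 3

Derivation:
Step 1: prey: 17+3-19=1; pred: 28+4-8=24
Step 2: prey: 1+0-0=1; pred: 24+0-7=17
Step 3: prey: 1+0-0=1; pred: 17+0-5=12
Step 4: prey: 1+0-0=1; pred: 12+0-3=9
Step 5: prey: 1+0-0=1; pred: 9+0-2=7
Step 6: prey: 1+0-0=1; pred: 7+0-2=5
Step 7: prey: 1+0-0=1; pred: 5+0-1=4
Step 8: prey: 1+0-0=1; pred: 4+0-1=3
Step 9: prey: 1+0-0=1; pred: 3+0-0=3
Steps 10-15: state stable at prey=1, pred=3 (no change)
No extinction within 15 steps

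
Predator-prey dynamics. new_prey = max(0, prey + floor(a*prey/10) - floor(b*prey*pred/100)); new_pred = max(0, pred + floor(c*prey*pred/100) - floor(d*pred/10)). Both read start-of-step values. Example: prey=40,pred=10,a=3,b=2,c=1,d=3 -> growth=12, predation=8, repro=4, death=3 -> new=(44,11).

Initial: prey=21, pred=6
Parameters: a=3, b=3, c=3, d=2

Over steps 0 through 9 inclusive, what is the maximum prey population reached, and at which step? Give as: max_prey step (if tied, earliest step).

Step 1: prey: 21+6-3=24; pred: 6+3-1=8
Step 2: prey: 24+7-5=26; pred: 8+5-1=12
Step 3: prey: 26+7-9=24; pred: 12+9-2=19
Step 4: prey: 24+7-13=18; pred: 19+13-3=29
Step 5: prey: 18+5-15=8; pred: 29+15-5=39
Step 6: prey: 8+2-9=1; pred: 39+9-7=41
Step 7: prey: 1+0-1=0; pred: 41+1-8=34
Step 8: prey: 0+0-0=0; pred: 34+0-6=28
Step 9: prey: 0+0-0=0; pred: 28+0-5=23
Max prey = 26 at step 2

Answer: 26 2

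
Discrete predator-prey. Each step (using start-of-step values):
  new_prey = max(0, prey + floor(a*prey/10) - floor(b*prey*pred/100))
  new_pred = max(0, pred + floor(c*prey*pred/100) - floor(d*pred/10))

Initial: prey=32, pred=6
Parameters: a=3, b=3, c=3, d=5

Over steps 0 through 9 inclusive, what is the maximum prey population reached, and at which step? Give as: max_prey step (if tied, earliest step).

Step 1: prey: 32+9-5=36; pred: 6+5-3=8
Step 2: prey: 36+10-8=38; pred: 8+8-4=12
Step 3: prey: 38+11-13=36; pred: 12+13-6=19
Step 4: prey: 36+10-20=26; pred: 19+20-9=30
Step 5: prey: 26+7-23=10; pred: 30+23-15=38
Step 6: prey: 10+3-11=2; pred: 38+11-19=30
Step 7: prey: 2+0-1=1; pred: 30+1-15=16
Step 8: prey: 1+0-0=1; pred: 16+0-8=8
Step 9: prey: 1+0-0=1; pred: 8+0-4=4
Max prey = 38 at step 2

Answer: 38 2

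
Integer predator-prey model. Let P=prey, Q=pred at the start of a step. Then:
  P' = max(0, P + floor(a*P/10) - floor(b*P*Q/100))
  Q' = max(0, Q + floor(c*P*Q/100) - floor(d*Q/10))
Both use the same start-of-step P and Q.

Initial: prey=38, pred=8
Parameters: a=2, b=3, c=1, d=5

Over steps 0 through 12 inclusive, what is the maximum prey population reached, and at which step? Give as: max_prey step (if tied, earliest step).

Step 1: prey: 38+7-9=36; pred: 8+3-4=7
Step 2: prey: 36+7-7=36; pred: 7+2-3=6
Step 3: prey: 36+7-6=37; pred: 6+2-3=5
Step 4: prey: 37+7-5=39; pred: 5+1-2=4
Step 5: prey: 39+7-4=42; pred: 4+1-2=3
Step 6: prey: 42+8-3=47; pred: 3+1-1=3
Step 7: prey: 47+9-4=52; pred: 3+1-1=3
Step 8: prey: 52+10-4=58; pred: 3+1-1=3
Step 9: prey: 58+11-5=64; pred: 3+1-1=3
Step 10: prey: 64+12-5=71; pred: 3+1-1=3
Step 11: prey: 71+14-6=79; pred: 3+2-1=4
Step 12: prey: 79+15-9=85; pred: 4+3-2=5
Max prey = 85 at step 12

Answer: 85 12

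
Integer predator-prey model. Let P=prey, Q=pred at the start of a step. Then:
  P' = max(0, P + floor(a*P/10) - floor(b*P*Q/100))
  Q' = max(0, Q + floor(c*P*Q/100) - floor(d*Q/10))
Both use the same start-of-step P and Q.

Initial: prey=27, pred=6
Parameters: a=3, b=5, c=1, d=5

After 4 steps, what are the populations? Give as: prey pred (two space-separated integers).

Answer: 42 1

Derivation:
Step 1: prey: 27+8-8=27; pred: 6+1-3=4
Step 2: prey: 27+8-5=30; pred: 4+1-2=3
Step 3: prey: 30+9-4=35; pred: 3+0-1=2
Step 4: prey: 35+10-3=42; pred: 2+0-1=1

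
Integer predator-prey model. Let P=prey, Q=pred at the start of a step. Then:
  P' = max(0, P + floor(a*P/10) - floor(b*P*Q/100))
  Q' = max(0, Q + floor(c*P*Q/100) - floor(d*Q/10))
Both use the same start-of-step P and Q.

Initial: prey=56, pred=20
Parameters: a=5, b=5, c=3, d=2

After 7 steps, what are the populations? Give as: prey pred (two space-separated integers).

Step 1: prey: 56+28-56=28; pred: 20+33-4=49
Step 2: prey: 28+14-68=0; pred: 49+41-9=81
Step 3: prey: 0+0-0=0; pred: 81+0-16=65
Step 4: prey: 0+0-0=0; pred: 65+0-13=52
Step 5: prey: 0+0-0=0; pred: 52+0-10=42
Step 6: prey: 0+0-0=0; pred: 42+0-8=34
Step 7: prey: 0+0-0=0; pred: 34+0-6=28

Answer: 0 28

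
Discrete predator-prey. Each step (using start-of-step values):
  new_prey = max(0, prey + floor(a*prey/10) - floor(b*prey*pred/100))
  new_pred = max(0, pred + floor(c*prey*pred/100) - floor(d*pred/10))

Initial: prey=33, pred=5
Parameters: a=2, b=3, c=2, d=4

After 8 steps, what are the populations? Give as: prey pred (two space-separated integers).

Answer: 8 15

Derivation:
Step 1: prey: 33+6-4=35; pred: 5+3-2=6
Step 2: prey: 35+7-6=36; pred: 6+4-2=8
Step 3: prey: 36+7-8=35; pred: 8+5-3=10
Step 4: prey: 35+7-10=32; pred: 10+7-4=13
Step 5: prey: 32+6-12=26; pred: 13+8-5=16
Step 6: prey: 26+5-12=19; pred: 16+8-6=18
Step 7: prey: 19+3-10=12; pred: 18+6-7=17
Step 8: prey: 12+2-6=8; pred: 17+4-6=15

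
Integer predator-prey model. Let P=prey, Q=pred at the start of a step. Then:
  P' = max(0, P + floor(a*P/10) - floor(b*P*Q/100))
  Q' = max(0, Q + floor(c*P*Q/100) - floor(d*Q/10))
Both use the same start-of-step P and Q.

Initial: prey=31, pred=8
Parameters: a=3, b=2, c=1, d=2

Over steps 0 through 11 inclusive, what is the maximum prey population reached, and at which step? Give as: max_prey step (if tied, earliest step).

Step 1: prey: 31+9-4=36; pred: 8+2-1=9
Step 2: prey: 36+10-6=40; pred: 9+3-1=11
Step 3: prey: 40+12-8=44; pred: 11+4-2=13
Step 4: prey: 44+13-11=46; pred: 13+5-2=16
Step 5: prey: 46+13-14=45; pred: 16+7-3=20
Step 6: prey: 45+13-18=40; pred: 20+9-4=25
Step 7: prey: 40+12-20=32; pred: 25+10-5=30
Step 8: prey: 32+9-19=22; pred: 30+9-6=33
Step 9: prey: 22+6-14=14; pred: 33+7-6=34
Step 10: prey: 14+4-9=9; pred: 34+4-6=32
Step 11: prey: 9+2-5=6; pred: 32+2-6=28
Max prey = 46 at step 4

Answer: 46 4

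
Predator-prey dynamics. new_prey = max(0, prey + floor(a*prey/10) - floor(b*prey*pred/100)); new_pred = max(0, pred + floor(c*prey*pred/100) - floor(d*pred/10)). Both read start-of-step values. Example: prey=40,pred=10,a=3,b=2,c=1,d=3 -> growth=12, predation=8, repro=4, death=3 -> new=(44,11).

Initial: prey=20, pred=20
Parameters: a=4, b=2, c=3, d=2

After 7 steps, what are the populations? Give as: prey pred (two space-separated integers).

Step 1: prey: 20+8-8=20; pred: 20+12-4=28
Step 2: prey: 20+8-11=17; pred: 28+16-5=39
Step 3: prey: 17+6-13=10; pred: 39+19-7=51
Step 4: prey: 10+4-10=4; pred: 51+15-10=56
Step 5: prey: 4+1-4=1; pred: 56+6-11=51
Step 6: prey: 1+0-1=0; pred: 51+1-10=42
Step 7: prey: 0+0-0=0; pred: 42+0-8=34

Answer: 0 34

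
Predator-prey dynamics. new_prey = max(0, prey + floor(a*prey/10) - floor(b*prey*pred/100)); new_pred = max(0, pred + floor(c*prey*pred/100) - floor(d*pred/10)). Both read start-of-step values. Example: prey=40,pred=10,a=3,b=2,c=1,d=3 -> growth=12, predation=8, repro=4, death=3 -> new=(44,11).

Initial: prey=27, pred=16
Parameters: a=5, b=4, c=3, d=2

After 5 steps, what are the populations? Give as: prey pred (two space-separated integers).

Step 1: prey: 27+13-17=23; pred: 16+12-3=25
Step 2: prey: 23+11-23=11; pred: 25+17-5=37
Step 3: prey: 11+5-16=0; pred: 37+12-7=42
Step 4: prey: 0+0-0=0; pred: 42+0-8=34
Step 5: prey: 0+0-0=0; pred: 34+0-6=28

Answer: 0 28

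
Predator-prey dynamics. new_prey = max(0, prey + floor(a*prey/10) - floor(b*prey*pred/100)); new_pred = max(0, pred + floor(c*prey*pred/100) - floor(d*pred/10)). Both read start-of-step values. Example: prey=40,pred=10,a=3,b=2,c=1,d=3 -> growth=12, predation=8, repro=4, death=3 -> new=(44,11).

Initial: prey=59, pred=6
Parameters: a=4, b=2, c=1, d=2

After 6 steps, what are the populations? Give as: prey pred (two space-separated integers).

Step 1: prey: 59+23-7=75; pred: 6+3-1=8
Step 2: prey: 75+30-12=93; pred: 8+6-1=13
Step 3: prey: 93+37-24=106; pred: 13+12-2=23
Step 4: prey: 106+42-48=100; pred: 23+24-4=43
Step 5: prey: 100+40-86=54; pred: 43+43-8=78
Step 6: prey: 54+21-84=0; pred: 78+42-15=105

Answer: 0 105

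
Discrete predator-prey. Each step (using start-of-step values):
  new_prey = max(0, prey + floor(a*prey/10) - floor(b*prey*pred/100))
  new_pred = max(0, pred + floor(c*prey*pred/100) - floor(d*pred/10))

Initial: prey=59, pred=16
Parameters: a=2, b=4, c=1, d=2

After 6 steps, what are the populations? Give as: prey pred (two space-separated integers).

Answer: 1 12

Derivation:
Step 1: prey: 59+11-37=33; pred: 16+9-3=22
Step 2: prey: 33+6-29=10; pred: 22+7-4=25
Step 3: prey: 10+2-10=2; pred: 25+2-5=22
Step 4: prey: 2+0-1=1; pred: 22+0-4=18
Step 5: prey: 1+0-0=1; pred: 18+0-3=15
Step 6: prey: 1+0-0=1; pred: 15+0-3=12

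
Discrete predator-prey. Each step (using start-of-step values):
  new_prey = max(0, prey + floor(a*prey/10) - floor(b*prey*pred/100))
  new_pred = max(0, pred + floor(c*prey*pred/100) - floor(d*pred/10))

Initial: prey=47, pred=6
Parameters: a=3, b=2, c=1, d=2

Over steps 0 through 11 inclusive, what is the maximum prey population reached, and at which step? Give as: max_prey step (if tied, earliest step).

Step 1: prey: 47+14-5=56; pred: 6+2-1=7
Step 2: prey: 56+16-7=65; pred: 7+3-1=9
Step 3: prey: 65+19-11=73; pred: 9+5-1=13
Step 4: prey: 73+21-18=76; pred: 13+9-2=20
Step 5: prey: 76+22-30=68; pred: 20+15-4=31
Step 6: prey: 68+20-42=46; pred: 31+21-6=46
Step 7: prey: 46+13-42=17; pred: 46+21-9=58
Step 8: prey: 17+5-19=3; pred: 58+9-11=56
Step 9: prey: 3+0-3=0; pred: 56+1-11=46
Step 10: prey: 0+0-0=0; pred: 46+0-9=37
Step 11: prey: 0+0-0=0; pred: 37+0-7=30
Max prey = 76 at step 4

Answer: 76 4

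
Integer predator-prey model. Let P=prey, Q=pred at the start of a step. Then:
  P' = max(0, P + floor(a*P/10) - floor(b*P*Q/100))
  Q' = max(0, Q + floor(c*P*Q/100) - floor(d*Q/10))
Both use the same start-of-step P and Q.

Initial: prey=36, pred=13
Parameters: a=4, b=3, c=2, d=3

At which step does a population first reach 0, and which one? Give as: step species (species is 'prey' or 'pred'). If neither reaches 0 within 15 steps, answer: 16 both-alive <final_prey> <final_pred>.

Answer: 16 both-alive 1 3

Derivation:
Step 1: prey: 36+14-14=36; pred: 13+9-3=19
Step 2: prey: 36+14-20=30; pred: 19+13-5=27
Step 3: prey: 30+12-24=18; pred: 27+16-8=35
Step 4: prey: 18+7-18=7; pred: 35+12-10=37
Step 5: prey: 7+2-7=2; pred: 37+5-11=31
Step 6: prey: 2+0-1=1; pred: 31+1-9=23
Step 7: prey: 1+0-0=1; pred: 23+0-6=17
Step 8: prey: 1+0-0=1; pred: 17+0-5=12
Step 9: prey: 1+0-0=1; pred: 12+0-3=9
Step 10: prey: 1+0-0=1; pred: 9+0-2=7
Step 11: prey: 1+0-0=1; pred: 7+0-2=5
Step 12: prey: 1+0-0=1; pred: 5+0-1=4
Step 13: prey: 1+0-0=1; pred: 4+0-1=3
Step 14: prey: 1+0-0=1; pred: 3+0-0=3
Steps 15-15: state stable at prey=1, pred=3 (no change)
No extinction within 15 steps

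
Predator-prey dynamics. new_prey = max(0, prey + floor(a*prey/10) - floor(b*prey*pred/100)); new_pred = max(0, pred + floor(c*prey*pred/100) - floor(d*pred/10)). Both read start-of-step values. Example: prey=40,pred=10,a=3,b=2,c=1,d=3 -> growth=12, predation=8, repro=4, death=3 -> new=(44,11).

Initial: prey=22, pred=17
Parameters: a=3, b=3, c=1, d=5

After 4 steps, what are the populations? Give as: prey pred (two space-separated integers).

Answer: 20 3

Derivation:
Step 1: prey: 22+6-11=17; pred: 17+3-8=12
Step 2: prey: 17+5-6=16; pred: 12+2-6=8
Step 3: prey: 16+4-3=17; pred: 8+1-4=5
Step 4: prey: 17+5-2=20; pred: 5+0-2=3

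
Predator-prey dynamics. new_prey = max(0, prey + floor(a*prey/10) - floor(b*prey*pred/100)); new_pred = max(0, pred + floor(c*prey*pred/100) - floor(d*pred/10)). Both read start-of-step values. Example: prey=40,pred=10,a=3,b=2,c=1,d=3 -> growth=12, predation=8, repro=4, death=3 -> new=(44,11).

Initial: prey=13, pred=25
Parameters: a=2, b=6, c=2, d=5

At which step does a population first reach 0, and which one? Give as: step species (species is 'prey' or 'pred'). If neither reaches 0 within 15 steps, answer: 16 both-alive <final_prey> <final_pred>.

Answer: 1 prey

Derivation:
Step 1: prey: 13+2-19=0; pred: 25+6-12=19
First extinction: prey at step 1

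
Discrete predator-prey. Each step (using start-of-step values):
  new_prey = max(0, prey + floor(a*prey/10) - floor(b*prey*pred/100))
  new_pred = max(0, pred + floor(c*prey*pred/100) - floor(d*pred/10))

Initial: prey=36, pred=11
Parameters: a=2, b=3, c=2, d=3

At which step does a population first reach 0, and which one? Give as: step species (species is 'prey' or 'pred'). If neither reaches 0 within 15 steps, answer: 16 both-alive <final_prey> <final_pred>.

Step 1: prey: 36+7-11=32; pred: 11+7-3=15
Step 2: prey: 32+6-14=24; pred: 15+9-4=20
Step 3: prey: 24+4-14=14; pred: 20+9-6=23
Step 4: prey: 14+2-9=7; pred: 23+6-6=23
Step 5: prey: 7+1-4=4; pred: 23+3-6=20
Step 6: prey: 4+0-2=2; pred: 20+1-6=15
Step 7: prey: 2+0-0=2; pred: 15+0-4=11
Step 8: prey: 2+0-0=2; pred: 11+0-3=8
Step 9: prey: 2+0-0=2; pred: 8+0-2=6
Step 10: prey: 2+0-0=2; pred: 6+0-1=5
Step 11: prey: 2+0-0=2; pred: 5+0-1=4
Step 12: prey: 2+0-0=2; pred: 4+0-1=3
Step 13: prey: 2+0-0=2; pred: 3+0-0=3
Steps 14-15: state stable at prey=2, pred=3 (no change)
No extinction within 15 steps

Answer: 16 both-alive 2 3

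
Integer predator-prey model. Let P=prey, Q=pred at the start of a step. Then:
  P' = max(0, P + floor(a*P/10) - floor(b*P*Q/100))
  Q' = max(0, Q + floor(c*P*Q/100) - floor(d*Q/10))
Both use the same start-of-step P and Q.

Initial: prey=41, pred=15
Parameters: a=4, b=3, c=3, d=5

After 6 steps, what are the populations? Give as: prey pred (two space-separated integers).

Answer: 0 8

Derivation:
Step 1: prey: 41+16-18=39; pred: 15+18-7=26
Step 2: prey: 39+15-30=24; pred: 26+30-13=43
Step 3: prey: 24+9-30=3; pred: 43+30-21=52
Step 4: prey: 3+1-4=0; pred: 52+4-26=30
Step 5: prey: 0+0-0=0; pred: 30+0-15=15
Step 6: prey: 0+0-0=0; pred: 15+0-7=8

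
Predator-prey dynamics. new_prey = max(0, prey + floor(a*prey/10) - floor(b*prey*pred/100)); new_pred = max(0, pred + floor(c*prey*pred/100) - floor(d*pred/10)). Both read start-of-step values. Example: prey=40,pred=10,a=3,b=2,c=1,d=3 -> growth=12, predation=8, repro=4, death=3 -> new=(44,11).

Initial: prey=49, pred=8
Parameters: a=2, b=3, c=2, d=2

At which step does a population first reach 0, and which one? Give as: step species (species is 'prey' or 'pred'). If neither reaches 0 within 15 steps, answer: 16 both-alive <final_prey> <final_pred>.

Answer: 5 prey

Derivation:
Step 1: prey: 49+9-11=47; pred: 8+7-1=14
Step 2: prey: 47+9-19=37; pred: 14+13-2=25
Step 3: prey: 37+7-27=17; pred: 25+18-5=38
Step 4: prey: 17+3-19=1; pred: 38+12-7=43
Step 5: prey: 1+0-1=0; pred: 43+0-8=35
First extinction: prey at step 5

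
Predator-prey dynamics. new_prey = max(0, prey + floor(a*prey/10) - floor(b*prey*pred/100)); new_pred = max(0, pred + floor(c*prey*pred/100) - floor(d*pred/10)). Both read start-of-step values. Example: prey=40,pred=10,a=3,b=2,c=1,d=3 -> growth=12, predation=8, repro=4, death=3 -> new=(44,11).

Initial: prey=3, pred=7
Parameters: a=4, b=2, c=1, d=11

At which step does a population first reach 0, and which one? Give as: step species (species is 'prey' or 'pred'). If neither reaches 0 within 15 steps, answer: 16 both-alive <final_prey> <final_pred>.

Answer: 1 pred

Derivation:
Step 1: prey: 3+1-0=4; pred: 7+0-7=0
First extinction: pred at step 1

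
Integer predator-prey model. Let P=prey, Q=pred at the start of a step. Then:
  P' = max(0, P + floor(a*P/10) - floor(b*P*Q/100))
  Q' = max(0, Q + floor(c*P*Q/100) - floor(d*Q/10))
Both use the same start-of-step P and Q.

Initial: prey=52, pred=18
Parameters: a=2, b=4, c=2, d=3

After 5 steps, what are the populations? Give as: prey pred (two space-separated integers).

Step 1: prey: 52+10-37=25; pred: 18+18-5=31
Step 2: prey: 25+5-31=0; pred: 31+15-9=37
Step 3: prey: 0+0-0=0; pred: 37+0-11=26
Step 4: prey: 0+0-0=0; pred: 26+0-7=19
Step 5: prey: 0+0-0=0; pred: 19+0-5=14

Answer: 0 14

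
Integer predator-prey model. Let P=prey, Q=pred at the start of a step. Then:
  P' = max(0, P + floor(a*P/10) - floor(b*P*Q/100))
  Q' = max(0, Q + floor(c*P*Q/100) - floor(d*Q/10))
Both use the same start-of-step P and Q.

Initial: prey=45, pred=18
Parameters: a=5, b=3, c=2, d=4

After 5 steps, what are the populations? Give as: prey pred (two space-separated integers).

Answer: 0 23

Derivation:
Step 1: prey: 45+22-24=43; pred: 18+16-7=27
Step 2: prey: 43+21-34=30; pred: 27+23-10=40
Step 3: prey: 30+15-36=9; pred: 40+24-16=48
Step 4: prey: 9+4-12=1; pred: 48+8-19=37
Step 5: prey: 1+0-1=0; pred: 37+0-14=23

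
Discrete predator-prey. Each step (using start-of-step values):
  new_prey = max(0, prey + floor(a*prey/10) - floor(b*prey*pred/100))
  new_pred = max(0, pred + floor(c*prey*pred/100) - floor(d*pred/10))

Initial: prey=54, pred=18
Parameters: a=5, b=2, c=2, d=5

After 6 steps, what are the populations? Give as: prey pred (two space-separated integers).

Answer: 0 23

Derivation:
Step 1: prey: 54+27-19=62; pred: 18+19-9=28
Step 2: prey: 62+31-34=59; pred: 28+34-14=48
Step 3: prey: 59+29-56=32; pred: 48+56-24=80
Step 4: prey: 32+16-51=0; pred: 80+51-40=91
Step 5: prey: 0+0-0=0; pred: 91+0-45=46
Step 6: prey: 0+0-0=0; pred: 46+0-23=23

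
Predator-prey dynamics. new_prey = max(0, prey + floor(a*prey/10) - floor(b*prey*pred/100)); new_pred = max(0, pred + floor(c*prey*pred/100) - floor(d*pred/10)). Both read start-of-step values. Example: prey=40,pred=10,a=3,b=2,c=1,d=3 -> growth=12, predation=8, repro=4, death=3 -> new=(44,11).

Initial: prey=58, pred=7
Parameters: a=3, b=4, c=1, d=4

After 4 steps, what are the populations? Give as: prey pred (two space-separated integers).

Answer: 37 14

Derivation:
Step 1: prey: 58+17-16=59; pred: 7+4-2=9
Step 2: prey: 59+17-21=55; pred: 9+5-3=11
Step 3: prey: 55+16-24=47; pred: 11+6-4=13
Step 4: prey: 47+14-24=37; pred: 13+6-5=14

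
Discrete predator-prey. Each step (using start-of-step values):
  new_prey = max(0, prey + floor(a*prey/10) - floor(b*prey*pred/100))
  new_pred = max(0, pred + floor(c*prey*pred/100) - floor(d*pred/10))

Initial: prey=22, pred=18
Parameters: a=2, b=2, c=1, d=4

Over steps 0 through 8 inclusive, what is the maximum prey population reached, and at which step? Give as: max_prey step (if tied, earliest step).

Step 1: prey: 22+4-7=19; pred: 18+3-7=14
Step 2: prey: 19+3-5=17; pred: 14+2-5=11
Step 3: prey: 17+3-3=17; pred: 11+1-4=8
Step 4: prey: 17+3-2=18; pred: 8+1-3=6
Step 5: prey: 18+3-2=19; pred: 6+1-2=5
Step 6: prey: 19+3-1=21; pred: 5+0-2=3
Step 7: prey: 21+4-1=24; pred: 3+0-1=2
Step 8: prey: 24+4-0=28; pred: 2+0-0=2
Max prey = 28 at step 8

Answer: 28 8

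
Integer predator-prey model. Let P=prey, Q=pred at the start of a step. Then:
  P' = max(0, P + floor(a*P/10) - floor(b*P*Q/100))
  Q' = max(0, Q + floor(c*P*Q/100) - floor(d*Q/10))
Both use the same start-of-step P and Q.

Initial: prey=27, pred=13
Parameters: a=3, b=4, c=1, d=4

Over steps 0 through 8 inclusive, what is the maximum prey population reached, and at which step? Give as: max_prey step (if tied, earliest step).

Answer: 30 8

Derivation:
Step 1: prey: 27+8-14=21; pred: 13+3-5=11
Step 2: prey: 21+6-9=18; pred: 11+2-4=9
Step 3: prey: 18+5-6=17; pred: 9+1-3=7
Step 4: prey: 17+5-4=18; pred: 7+1-2=6
Step 5: prey: 18+5-4=19; pred: 6+1-2=5
Step 6: prey: 19+5-3=21; pred: 5+0-2=3
Step 7: prey: 21+6-2=25; pred: 3+0-1=2
Step 8: prey: 25+7-2=30; pred: 2+0-0=2
Max prey = 30 at step 8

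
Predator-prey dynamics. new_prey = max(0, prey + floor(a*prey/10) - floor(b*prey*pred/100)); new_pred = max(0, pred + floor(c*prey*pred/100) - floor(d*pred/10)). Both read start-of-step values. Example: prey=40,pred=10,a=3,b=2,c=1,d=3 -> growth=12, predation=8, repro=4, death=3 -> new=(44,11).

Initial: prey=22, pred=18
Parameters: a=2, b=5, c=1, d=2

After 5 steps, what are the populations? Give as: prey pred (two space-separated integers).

Answer: 1 9

Derivation:
Step 1: prey: 22+4-19=7; pred: 18+3-3=18
Step 2: prey: 7+1-6=2; pred: 18+1-3=16
Step 3: prey: 2+0-1=1; pred: 16+0-3=13
Step 4: prey: 1+0-0=1; pred: 13+0-2=11
Step 5: prey: 1+0-0=1; pred: 11+0-2=9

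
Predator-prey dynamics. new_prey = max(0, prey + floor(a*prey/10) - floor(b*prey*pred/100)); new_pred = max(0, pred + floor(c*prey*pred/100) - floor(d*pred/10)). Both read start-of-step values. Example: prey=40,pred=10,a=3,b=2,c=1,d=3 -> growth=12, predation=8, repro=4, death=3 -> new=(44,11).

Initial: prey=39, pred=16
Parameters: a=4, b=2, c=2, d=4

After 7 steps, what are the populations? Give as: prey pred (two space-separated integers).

Step 1: prey: 39+15-12=42; pred: 16+12-6=22
Step 2: prey: 42+16-18=40; pred: 22+18-8=32
Step 3: prey: 40+16-25=31; pred: 32+25-12=45
Step 4: prey: 31+12-27=16; pred: 45+27-18=54
Step 5: prey: 16+6-17=5; pred: 54+17-21=50
Step 6: prey: 5+2-5=2; pred: 50+5-20=35
Step 7: prey: 2+0-1=1; pred: 35+1-14=22

Answer: 1 22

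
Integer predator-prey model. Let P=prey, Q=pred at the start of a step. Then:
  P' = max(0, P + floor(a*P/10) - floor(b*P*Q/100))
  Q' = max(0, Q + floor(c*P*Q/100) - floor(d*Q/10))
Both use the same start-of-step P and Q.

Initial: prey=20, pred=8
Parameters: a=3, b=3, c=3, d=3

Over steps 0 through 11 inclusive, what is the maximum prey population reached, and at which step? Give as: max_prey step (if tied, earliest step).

Step 1: prey: 20+6-4=22; pred: 8+4-2=10
Step 2: prey: 22+6-6=22; pred: 10+6-3=13
Step 3: prey: 22+6-8=20; pred: 13+8-3=18
Step 4: prey: 20+6-10=16; pred: 18+10-5=23
Step 5: prey: 16+4-11=9; pred: 23+11-6=28
Step 6: prey: 9+2-7=4; pred: 28+7-8=27
Step 7: prey: 4+1-3=2; pred: 27+3-8=22
Step 8: prey: 2+0-1=1; pred: 22+1-6=17
Step 9: prey: 1+0-0=1; pred: 17+0-5=12
Step 10: prey: 1+0-0=1; pred: 12+0-3=9
Step 11: prey: 1+0-0=1; pred: 9+0-2=7
Max prey = 22 at step 1

Answer: 22 1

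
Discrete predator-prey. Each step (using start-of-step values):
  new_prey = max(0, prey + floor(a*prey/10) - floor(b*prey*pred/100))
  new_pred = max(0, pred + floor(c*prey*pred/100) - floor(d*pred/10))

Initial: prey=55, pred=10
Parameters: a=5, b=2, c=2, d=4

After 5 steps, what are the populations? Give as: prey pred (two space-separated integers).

Step 1: prey: 55+27-11=71; pred: 10+11-4=17
Step 2: prey: 71+35-24=82; pred: 17+24-6=35
Step 3: prey: 82+41-57=66; pred: 35+57-14=78
Step 4: prey: 66+33-102=0; pred: 78+102-31=149
Step 5: prey: 0+0-0=0; pred: 149+0-59=90

Answer: 0 90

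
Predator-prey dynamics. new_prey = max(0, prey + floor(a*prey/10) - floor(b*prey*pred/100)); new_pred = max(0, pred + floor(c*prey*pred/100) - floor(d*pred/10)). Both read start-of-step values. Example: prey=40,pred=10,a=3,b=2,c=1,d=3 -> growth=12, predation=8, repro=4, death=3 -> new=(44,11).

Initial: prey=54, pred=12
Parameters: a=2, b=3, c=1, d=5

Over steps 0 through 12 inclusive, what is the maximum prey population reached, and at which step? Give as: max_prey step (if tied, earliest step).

Step 1: prey: 54+10-19=45; pred: 12+6-6=12
Step 2: prey: 45+9-16=38; pred: 12+5-6=11
Step 3: prey: 38+7-12=33; pred: 11+4-5=10
Step 4: prey: 33+6-9=30; pred: 10+3-5=8
Step 5: prey: 30+6-7=29; pred: 8+2-4=6
Step 6: prey: 29+5-5=29; pred: 6+1-3=4
Step 7: prey: 29+5-3=31; pred: 4+1-2=3
Step 8: prey: 31+6-2=35; pred: 3+0-1=2
Step 9: prey: 35+7-2=40; pred: 2+0-1=1
Step 10: prey: 40+8-1=47; pred: 1+0-0=1
Step 11: prey: 47+9-1=55; pred: 1+0-0=1
Step 12: prey: 55+11-1=65; pred: 1+0-0=1
Max prey = 65 at step 12

Answer: 65 12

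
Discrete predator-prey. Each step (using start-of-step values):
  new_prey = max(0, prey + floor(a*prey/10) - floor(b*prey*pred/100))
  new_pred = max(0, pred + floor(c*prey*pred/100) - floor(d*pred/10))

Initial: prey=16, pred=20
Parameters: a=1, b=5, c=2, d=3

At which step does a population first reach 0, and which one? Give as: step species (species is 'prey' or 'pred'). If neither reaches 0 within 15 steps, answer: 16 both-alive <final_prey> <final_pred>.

Answer: 2 prey

Derivation:
Step 1: prey: 16+1-16=1; pred: 20+6-6=20
Step 2: prey: 1+0-1=0; pred: 20+0-6=14
First extinction: prey at step 2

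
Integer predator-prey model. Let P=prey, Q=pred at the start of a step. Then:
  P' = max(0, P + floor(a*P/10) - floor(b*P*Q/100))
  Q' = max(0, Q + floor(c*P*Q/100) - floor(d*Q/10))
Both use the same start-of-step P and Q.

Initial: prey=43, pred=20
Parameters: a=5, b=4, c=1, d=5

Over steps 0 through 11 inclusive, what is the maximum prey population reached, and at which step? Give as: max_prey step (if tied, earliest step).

Answer: 169 11

Derivation:
Step 1: prey: 43+21-34=30; pred: 20+8-10=18
Step 2: prey: 30+15-21=24; pred: 18+5-9=14
Step 3: prey: 24+12-13=23; pred: 14+3-7=10
Step 4: prey: 23+11-9=25; pred: 10+2-5=7
Step 5: prey: 25+12-7=30; pred: 7+1-3=5
Step 6: prey: 30+15-6=39; pred: 5+1-2=4
Step 7: prey: 39+19-6=52; pred: 4+1-2=3
Step 8: prey: 52+26-6=72; pred: 3+1-1=3
Step 9: prey: 72+36-8=100; pred: 3+2-1=4
Step 10: prey: 100+50-16=134; pred: 4+4-2=6
Step 11: prey: 134+67-32=169; pred: 6+8-3=11
Max prey = 169 at step 11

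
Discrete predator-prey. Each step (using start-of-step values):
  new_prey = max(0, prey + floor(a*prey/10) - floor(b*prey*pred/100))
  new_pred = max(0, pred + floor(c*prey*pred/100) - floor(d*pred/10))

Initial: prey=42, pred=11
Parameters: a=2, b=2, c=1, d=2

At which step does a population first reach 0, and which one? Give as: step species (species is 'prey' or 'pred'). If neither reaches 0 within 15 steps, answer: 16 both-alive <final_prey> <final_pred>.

Step 1: prey: 42+8-9=41; pred: 11+4-2=13
Step 2: prey: 41+8-10=39; pred: 13+5-2=16
Step 3: prey: 39+7-12=34; pred: 16+6-3=19
Step 4: prey: 34+6-12=28; pred: 19+6-3=22
Step 5: prey: 28+5-12=21; pred: 22+6-4=24
Step 6: prey: 21+4-10=15; pred: 24+5-4=25
Step 7: prey: 15+3-7=11; pred: 25+3-5=23
Step 8: prey: 11+2-5=8; pred: 23+2-4=21
Step 9: prey: 8+1-3=6; pred: 21+1-4=18
Step 10: prey: 6+1-2=5; pred: 18+1-3=16
Step 11: prey: 5+1-1=5; pred: 16+0-3=13
Step 12: prey: 5+1-1=5; pred: 13+0-2=11
Step 13: prey: 5+1-1=5; pred: 11+0-2=9
Step 14: prey: 5+1-0=6; pred: 9+0-1=8
Step 15: prey: 6+1-0=7; pred: 8+0-1=7
No extinction within 15 steps

Answer: 16 both-alive 7 7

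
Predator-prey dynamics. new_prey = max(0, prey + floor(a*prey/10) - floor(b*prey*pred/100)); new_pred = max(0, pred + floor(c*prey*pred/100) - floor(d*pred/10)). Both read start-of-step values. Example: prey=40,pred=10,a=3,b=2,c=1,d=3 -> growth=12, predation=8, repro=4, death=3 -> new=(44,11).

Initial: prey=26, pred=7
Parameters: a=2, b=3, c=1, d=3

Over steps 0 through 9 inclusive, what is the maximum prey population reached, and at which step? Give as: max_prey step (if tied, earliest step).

Answer: 28 3

Derivation:
Step 1: prey: 26+5-5=26; pred: 7+1-2=6
Step 2: prey: 26+5-4=27; pred: 6+1-1=6
Step 3: prey: 27+5-4=28; pred: 6+1-1=6
Step 4: prey: 28+5-5=28; pred: 6+1-1=6
Step 5: prey: 28+5-5=28; pred: 6+1-1=6
Step 6: prey: 28+5-5=28; pred: 6+1-1=6
Step 7: prey: 28+5-5=28; pred: 6+1-1=6
Step 8: prey: 28+5-5=28; pred: 6+1-1=6
Step 9: prey: 28+5-5=28; pred: 6+1-1=6
Max prey = 28 at step 3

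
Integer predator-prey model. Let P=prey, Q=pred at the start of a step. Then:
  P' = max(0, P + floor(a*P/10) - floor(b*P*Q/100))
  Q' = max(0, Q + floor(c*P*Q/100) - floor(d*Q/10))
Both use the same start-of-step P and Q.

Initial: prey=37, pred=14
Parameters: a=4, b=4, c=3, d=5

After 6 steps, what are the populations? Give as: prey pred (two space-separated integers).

Step 1: prey: 37+14-20=31; pred: 14+15-7=22
Step 2: prey: 31+12-27=16; pred: 22+20-11=31
Step 3: prey: 16+6-19=3; pred: 31+14-15=30
Step 4: prey: 3+1-3=1; pred: 30+2-15=17
Step 5: prey: 1+0-0=1; pred: 17+0-8=9
Step 6: prey: 1+0-0=1; pred: 9+0-4=5

Answer: 1 5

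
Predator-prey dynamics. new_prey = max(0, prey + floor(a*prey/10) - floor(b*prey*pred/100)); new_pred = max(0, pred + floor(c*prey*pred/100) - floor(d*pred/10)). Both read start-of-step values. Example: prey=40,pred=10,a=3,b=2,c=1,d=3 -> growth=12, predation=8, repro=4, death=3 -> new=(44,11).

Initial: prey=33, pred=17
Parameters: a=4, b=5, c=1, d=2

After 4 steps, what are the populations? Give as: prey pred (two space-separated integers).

Step 1: prey: 33+13-28=18; pred: 17+5-3=19
Step 2: prey: 18+7-17=8; pred: 19+3-3=19
Step 3: prey: 8+3-7=4; pred: 19+1-3=17
Step 4: prey: 4+1-3=2; pred: 17+0-3=14

Answer: 2 14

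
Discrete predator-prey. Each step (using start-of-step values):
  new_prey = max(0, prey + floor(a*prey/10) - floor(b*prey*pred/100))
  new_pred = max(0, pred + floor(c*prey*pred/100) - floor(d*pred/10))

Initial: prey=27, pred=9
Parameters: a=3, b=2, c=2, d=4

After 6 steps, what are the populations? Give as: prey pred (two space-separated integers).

Step 1: prey: 27+8-4=31; pred: 9+4-3=10
Step 2: prey: 31+9-6=34; pred: 10+6-4=12
Step 3: prey: 34+10-8=36; pred: 12+8-4=16
Step 4: prey: 36+10-11=35; pred: 16+11-6=21
Step 5: prey: 35+10-14=31; pred: 21+14-8=27
Step 6: prey: 31+9-16=24; pred: 27+16-10=33

Answer: 24 33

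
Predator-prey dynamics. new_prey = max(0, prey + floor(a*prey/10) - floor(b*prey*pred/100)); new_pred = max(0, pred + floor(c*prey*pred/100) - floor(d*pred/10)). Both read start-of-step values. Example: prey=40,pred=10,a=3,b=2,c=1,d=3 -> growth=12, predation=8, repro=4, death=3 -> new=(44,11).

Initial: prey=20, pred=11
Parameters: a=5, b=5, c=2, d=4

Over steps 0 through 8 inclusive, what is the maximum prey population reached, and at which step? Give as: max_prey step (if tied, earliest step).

Step 1: prey: 20+10-11=19; pred: 11+4-4=11
Step 2: prey: 19+9-10=18; pred: 11+4-4=11
Step 3: prey: 18+9-9=18; pred: 11+3-4=10
Step 4: prey: 18+9-9=18; pred: 10+3-4=9
Step 5: prey: 18+9-8=19; pred: 9+3-3=9
Step 6: prey: 19+9-8=20; pred: 9+3-3=9
Step 7: prey: 20+10-9=21; pred: 9+3-3=9
Step 8: prey: 21+10-9=22; pred: 9+3-3=9
Max prey = 22 at step 8

Answer: 22 8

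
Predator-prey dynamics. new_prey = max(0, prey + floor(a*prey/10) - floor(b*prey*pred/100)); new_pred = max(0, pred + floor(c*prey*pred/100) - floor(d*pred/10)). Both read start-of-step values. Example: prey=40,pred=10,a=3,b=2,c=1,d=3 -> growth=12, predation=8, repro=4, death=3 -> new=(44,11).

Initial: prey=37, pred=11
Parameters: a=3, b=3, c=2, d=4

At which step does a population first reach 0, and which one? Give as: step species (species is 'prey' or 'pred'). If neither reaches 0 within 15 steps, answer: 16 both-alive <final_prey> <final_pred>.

Step 1: prey: 37+11-12=36; pred: 11+8-4=15
Step 2: prey: 36+10-16=30; pred: 15+10-6=19
Step 3: prey: 30+9-17=22; pred: 19+11-7=23
Step 4: prey: 22+6-15=13; pred: 23+10-9=24
Step 5: prey: 13+3-9=7; pred: 24+6-9=21
Step 6: prey: 7+2-4=5; pred: 21+2-8=15
Step 7: prey: 5+1-2=4; pred: 15+1-6=10
Step 8: prey: 4+1-1=4; pred: 10+0-4=6
Step 9: prey: 4+1-0=5; pred: 6+0-2=4
Step 10: prey: 5+1-0=6; pred: 4+0-1=3
Step 11: prey: 6+1-0=7; pred: 3+0-1=2
Step 12: prey: 7+2-0=9; pred: 2+0-0=2
Step 13: prey: 9+2-0=11; pred: 2+0-0=2
Step 14: prey: 11+3-0=14; pred: 2+0-0=2
Step 15: prey: 14+4-0=18; pred: 2+0-0=2
No extinction within 15 steps

Answer: 16 both-alive 18 2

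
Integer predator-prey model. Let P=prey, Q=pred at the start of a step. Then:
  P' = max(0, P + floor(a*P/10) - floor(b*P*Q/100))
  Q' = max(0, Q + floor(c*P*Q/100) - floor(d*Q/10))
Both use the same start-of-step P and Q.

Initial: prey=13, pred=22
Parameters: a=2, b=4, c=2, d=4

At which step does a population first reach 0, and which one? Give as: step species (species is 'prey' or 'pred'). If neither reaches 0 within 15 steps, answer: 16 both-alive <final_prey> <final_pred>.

Step 1: prey: 13+2-11=4; pred: 22+5-8=19
Step 2: prey: 4+0-3=1; pred: 19+1-7=13
Step 3: prey: 1+0-0=1; pred: 13+0-5=8
Step 4: prey: 1+0-0=1; pred: 8+0-3=5
Step 5: prey: 1+0-0=1; pred: 5+0-2=3
Step 6: prey: 1+0-0=1; pred: 3+0-1=2
Step 7: prey: 1+0-0=1; pred: 2+0-0=2
Steps 8-15: state stable at prey=1, pred=2 (no change)
No extinction within 15 steps

Answer: 16 both-alive 1 2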